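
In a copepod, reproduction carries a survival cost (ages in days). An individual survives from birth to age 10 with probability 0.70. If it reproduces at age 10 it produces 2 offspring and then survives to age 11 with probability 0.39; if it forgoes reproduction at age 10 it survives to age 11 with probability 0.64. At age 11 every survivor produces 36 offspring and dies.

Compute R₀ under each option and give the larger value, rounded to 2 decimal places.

breed at age 10: R₀ = 0.70 × (2 + 0.39 × 36) = 0.70 × 16.0400 = 11.2280
delay to age 11: R₀ = 0.70 × (0.64 × 36) = 0.70 × 23.0400 = 16.1280
Higher: delay to age 11 (16.1280).

16.13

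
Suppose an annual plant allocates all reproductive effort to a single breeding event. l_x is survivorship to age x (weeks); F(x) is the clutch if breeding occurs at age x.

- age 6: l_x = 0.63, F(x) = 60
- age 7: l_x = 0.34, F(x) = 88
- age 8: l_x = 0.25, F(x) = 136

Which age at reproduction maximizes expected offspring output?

6

Expected offspring if breeding at age x = l_x × F(x):
  age 6: 0.63 × 60 = 37.800
  age 7: 0.34 × 88 = 29.920
  age 8: 0.25 × 136 = 34.000
Maximum at age 6 (37.800).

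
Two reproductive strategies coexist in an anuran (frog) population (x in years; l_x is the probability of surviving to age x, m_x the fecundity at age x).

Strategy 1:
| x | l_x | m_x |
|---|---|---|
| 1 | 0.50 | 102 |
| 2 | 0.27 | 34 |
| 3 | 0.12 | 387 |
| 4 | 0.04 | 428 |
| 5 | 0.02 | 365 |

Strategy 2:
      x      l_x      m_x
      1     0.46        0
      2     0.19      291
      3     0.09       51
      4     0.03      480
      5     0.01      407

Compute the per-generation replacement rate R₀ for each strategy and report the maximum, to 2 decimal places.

Strategy 1: R₀ = 0.50×102 + 0.27×34 + 0.12×387 + 0.04×428 + 0.02×365 = 131.0400
Strategy 2: R₀ = 0.46×0 + 0.19×291 + 0.09×51 + 0.03×480 + 0.01×407 = 78.3500
Highest R₀: strategy 1 with 131.0400.

131.04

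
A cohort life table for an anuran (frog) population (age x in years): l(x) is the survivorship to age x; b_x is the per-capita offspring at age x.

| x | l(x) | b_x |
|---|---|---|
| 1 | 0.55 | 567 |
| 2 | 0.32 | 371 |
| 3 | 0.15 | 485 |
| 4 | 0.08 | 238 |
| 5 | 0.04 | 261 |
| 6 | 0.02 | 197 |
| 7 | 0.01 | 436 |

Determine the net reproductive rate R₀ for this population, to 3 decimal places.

541.100

R₀ = Σ l(x) b_x:
  age 1: 0.55 × 567 = 311.8500
  age 2: 0.32 × 371 = 118.7200
  age 3: 0.15 × 485 = 72.7500
  age 4: 0.08 × 238 = 19.0400
  age 5: 0.04 × 261 = 10.4400
  age 6: 0.02 × 197 = 3.9400
  age 7: 0.01 × 436 = 4.3600
R₀ = 311.8500 + 118.7200 + 72.7500 + 19.0400 + 10.4400 + 3.9400 + 4.3600 = 541.1000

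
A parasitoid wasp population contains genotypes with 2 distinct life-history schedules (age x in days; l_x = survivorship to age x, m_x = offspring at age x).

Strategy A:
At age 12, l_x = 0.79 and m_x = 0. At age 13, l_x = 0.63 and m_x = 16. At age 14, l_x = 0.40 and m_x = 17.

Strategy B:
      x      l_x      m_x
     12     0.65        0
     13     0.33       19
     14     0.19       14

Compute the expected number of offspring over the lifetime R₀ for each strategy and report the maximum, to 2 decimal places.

Strategy A: R₀ = 0.79×0 + 0.63×16 + 0.40×17 = 16.8800
Strategy B: R₀ = 0.65×0 + 0.33×19 + 0.19×14 = 8.9300
Highest R₀: strategy A with 16.8800.

16.88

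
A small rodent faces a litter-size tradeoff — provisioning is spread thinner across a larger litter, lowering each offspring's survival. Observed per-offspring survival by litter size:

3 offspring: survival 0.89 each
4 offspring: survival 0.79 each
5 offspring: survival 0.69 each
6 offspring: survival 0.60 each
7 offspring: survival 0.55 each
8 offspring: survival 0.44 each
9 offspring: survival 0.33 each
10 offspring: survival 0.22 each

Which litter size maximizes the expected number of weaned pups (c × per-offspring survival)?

Expected weaned pups = c × s(c):
  c=3: 3 × 0.89 = 2.670
  c=4: 4 × 0.79 = 3.160
  c=5: 5 × 0.69 = 3.450
  c=6: 6 × 0.60 = 3.600
  c=7: 7 × 0.55 = 3.850
  c=8: 8 × 0.44 = 3.520
  c=9: 9 × 0.33 = 2.970
  c=10: 10 × 0.22 = 2.200
Maximum at c = 7 (3.850 weaned pups).

7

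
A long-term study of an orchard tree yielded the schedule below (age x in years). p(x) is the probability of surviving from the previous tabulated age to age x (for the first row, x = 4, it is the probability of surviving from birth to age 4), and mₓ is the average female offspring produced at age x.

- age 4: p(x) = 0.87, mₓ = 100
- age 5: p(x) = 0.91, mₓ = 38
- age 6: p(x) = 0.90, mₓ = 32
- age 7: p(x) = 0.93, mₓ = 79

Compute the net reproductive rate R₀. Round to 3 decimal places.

192.235

Survivorship from birth: l_x = p_4·p_5·…·p_x.
  l_4 = 0.87000
  l_5 = 0.79170
  l_6 = 0.71253
  l_7 = 0.66265
R₀ = Σ l_x mₓ:
  age 4: 0.87000 × 100 = 87.0000
  age 5: 0.79170 × 38 = 30.0846
  age 6: 0.71253 × 32 = 22.8010
  age 7: 0.66265 × 79 = 52.3493
R₀ = 87.0000 + 30.0846 + 22.8010 + 52.3493 = 192.2349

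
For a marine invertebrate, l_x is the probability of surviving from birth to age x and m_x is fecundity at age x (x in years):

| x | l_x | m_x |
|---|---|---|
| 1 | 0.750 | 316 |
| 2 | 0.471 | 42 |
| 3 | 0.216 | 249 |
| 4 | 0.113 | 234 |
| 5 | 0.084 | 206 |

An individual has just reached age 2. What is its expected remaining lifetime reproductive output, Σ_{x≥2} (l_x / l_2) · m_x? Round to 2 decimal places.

l_2 = 0.471. Conditional survival from age 2 to x is l_x / l_2.
  x=2: (0.471/0.471) × 42 = 42.0000
  x=3: (0.216/0.471) × 249 = 114.1911
  x=4: (0.113/0.471) × 234 = 56.1401
  x=5: (0.084/0.471) × 206 = 36.7389
Sum = 42.0000 + 114.1911 + 56.1401 + 36.7389 = 249.0701

249.07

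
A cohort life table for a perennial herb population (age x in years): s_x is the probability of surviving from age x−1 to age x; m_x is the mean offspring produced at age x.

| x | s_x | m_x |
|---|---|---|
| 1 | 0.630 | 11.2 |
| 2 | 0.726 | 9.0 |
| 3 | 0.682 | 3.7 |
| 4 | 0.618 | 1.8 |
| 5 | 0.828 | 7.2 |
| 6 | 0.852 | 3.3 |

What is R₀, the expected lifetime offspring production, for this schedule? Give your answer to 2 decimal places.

Survivorship from birth: l_x = s_1·s_2·…·s_x.
  l_1 = 0.63000
  l_2 = 0.45738
  l_3 = 0.31193
  l_4 = 0.19277
  l_5 = 0.15962
  l_6 = 0.13599
R₀ = Σ l_x m_x:
  age 1: 0.63000 × 11.2 = 7.0560
  age 2: 0.45738 × 9.0 = 4.1164
  age 3: 0.31193 × 3.7 = 1.1541
  age 4: 0.19277 × 1.8 = 0.3470
  age 5: 0.15962 × 7.2 = 1.1493
  age 6: 0.13599 × 3.3 = 0.4488
R₀ = 7.0560 + 4.1164 + 1.1541 + 0.3470 + 1.1493 + 0.4488 = 14.2716

14.27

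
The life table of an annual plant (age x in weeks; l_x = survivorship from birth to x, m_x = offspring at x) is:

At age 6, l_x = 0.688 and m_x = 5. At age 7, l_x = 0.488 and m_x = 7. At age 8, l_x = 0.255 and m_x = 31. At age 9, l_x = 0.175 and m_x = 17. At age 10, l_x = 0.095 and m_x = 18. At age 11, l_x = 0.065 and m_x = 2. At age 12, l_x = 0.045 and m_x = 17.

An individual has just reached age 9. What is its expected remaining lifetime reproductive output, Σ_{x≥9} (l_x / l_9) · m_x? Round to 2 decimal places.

l_9 = 0.175. Conditional survival from age 9 to x is l_x / l_9.
  x=9: (0.175/0.175) × 17 = 17.0000
  x=10: (0.095/0.175) × 18 = 9.7714
  x=11: (0.065/0.175) × 2 = 0.7429
  x=12: (0.045/0.175) × 17 = 4.3714
Sum = 17.0000 + 9.7714 + 0.7429 + 4.3714 = 31.8857

31.89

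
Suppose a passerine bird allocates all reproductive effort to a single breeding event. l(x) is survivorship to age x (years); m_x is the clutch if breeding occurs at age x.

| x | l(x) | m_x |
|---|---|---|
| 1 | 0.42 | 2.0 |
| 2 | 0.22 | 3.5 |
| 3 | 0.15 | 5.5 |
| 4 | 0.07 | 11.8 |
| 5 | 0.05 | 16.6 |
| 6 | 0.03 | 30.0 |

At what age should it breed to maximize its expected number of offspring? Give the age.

Expected offspring if breeding at age x = l(x) × m_x:
  age 1: 0.42 × 2.0 = 0.840
  age 2: 0.22 × 3.5 = 0.770
  age 3: 0.15 × 5.5 = 0.825
  age 4: 0.07 × 11.8 = 0.826
  age 5: 0.05 × 16.6 = 0.830
  age 6: 0.03 × 30.0 = 0.900
Maximum at age 6 (0.900).

6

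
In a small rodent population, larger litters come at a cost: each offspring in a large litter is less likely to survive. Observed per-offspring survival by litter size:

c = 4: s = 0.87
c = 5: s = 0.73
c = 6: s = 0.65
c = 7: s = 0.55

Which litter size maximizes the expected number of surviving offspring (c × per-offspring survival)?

6

Expected surviving offspring = c × s(c):
  c=4: 4 × 0.87 = 3.480
  c=5: 5 × 0.73 = 3.650
  c=6: 6 × 0.65 = 3.900
  c=7: 7 × 0.55 = 3.850
Maximum at c = 6 (3.900 surviving offspring).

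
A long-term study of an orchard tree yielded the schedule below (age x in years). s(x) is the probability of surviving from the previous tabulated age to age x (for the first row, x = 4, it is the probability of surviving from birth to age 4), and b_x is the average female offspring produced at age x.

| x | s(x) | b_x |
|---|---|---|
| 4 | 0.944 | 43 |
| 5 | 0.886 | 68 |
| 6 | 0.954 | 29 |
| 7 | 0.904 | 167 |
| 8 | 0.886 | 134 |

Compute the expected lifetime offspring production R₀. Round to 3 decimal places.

Survivorship from birth: l_x = s_4·s_5·…·s_x.
  l_4 = 0.94400
  l_5 = 0.83638
  l_6 = 0.79791
  l_7 = 0.72131
  l_8 = 0.63908
R₀ = Σ l_x b_x:
  age 4: 0.94400 × 43 = 40.5920
  age 5: 0.83638 × 68 = 56.8738
  age 6: 0.79791 × 29 = 23.1394
  age 7: 0.72131 × 167 = 120.4588
  age 8: 0.63908 × 134 = 85.6367
R₀ = 40.5920 + 56.8738 + 23.1394 + 120.4588 + 85.6367 = 326.7007

326.701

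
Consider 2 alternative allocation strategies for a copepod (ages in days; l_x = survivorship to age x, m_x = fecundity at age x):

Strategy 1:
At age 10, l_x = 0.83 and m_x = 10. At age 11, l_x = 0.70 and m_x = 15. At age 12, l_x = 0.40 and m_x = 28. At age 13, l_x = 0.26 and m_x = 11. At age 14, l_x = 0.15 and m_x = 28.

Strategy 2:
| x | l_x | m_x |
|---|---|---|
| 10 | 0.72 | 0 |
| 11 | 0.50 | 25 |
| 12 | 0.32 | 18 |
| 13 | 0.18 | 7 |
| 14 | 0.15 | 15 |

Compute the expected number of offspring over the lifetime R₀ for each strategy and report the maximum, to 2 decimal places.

Strategy 1: R₀ = 0.83×10 + 0.70×15 + 0.40×28 + 0.26×11 + 0.15×28 = 37.0600
Strategy 2: R₀ = 0.72×0 + 0.50×25 + 0.32×18 + 0.18×7 + 0.15×15 = 21.7700
Highest R₀: strategy 1 with 37.0600.

37.06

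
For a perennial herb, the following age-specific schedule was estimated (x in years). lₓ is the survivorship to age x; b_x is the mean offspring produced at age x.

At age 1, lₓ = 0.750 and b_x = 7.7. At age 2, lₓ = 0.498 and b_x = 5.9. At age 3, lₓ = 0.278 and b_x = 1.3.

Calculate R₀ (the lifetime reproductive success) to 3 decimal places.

R₀ = Σ lₓ b_x:
  age 1: 0.750 × 7.7 = 5.7750
  age 2: 0.498 × 5.9 = 2.9382
  age 3: 0.278 × 1.3 = 0.3614
R₀ = 5.7750 + 2.9382 + 0.3614 = 9.0746

9.075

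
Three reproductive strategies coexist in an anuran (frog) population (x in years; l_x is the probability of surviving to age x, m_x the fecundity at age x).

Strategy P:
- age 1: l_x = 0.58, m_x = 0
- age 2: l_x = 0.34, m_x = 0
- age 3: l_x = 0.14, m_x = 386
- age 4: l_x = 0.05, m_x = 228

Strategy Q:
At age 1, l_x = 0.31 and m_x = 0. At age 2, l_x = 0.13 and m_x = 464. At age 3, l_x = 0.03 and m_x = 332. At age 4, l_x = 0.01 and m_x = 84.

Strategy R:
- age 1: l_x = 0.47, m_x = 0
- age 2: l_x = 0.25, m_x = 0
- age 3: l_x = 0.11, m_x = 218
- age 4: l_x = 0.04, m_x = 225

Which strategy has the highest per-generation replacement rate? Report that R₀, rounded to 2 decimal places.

Strategy P: R₀ = 0.58×0 + 0.34×0 + 0.14×386 + 0.05×228 = 65.4400
Strategy Q: R₀ = 0.31×0 + 0.13×464 + 0.03×332 + 0.01×84 = 71.1200
Strategy R: R₀ = 0.47×0 + 0.25×0 + 0.11×218 + 0.04×225 = 32.9800
Highest R₀: strategy Q with 71.1200.

71.12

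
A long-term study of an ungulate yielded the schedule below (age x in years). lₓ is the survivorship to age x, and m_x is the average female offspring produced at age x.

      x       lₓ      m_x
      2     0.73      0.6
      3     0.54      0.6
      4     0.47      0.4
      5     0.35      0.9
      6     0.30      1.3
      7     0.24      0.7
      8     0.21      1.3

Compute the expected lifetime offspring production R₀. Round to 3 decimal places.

R₀ = Σ lₓ m_x:
  age 2: 0.73 × 0.6 = 0.4380
  age 3: 0.54 × 0.6 = 0.3240
  age 4: 0.47 × 0.4 = 0.1880
  age 5: 0.35 × 0.9 = 0.3150
  age 6: 0.30 × 1.3 = 0.3900
  age 7: 0.24 × 0.7 = 0.1680
  age 8: 0.21 × 1.3 = 0.2730
R₀ = 0.4380 + 0.3240 + 0.1880 + 0.3150 + 0.3900 + 0.1680 + 0.2730 = 2.0960

2.096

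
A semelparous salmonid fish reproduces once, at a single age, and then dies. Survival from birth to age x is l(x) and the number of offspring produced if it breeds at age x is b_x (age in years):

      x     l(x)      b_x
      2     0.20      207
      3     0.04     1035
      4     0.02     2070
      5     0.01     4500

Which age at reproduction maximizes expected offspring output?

Expected offspring if breeding at age x = l(x) × b_x:
  age 2: 0.20 × 207 = 41.400
  age 3: 0.04 × 1035 = 41.400
  age 4: 0.02 × 2070 = 41.400
  age 5: 0.01 × 4500 = 45.000
Maximum at age 5 (45.000).

5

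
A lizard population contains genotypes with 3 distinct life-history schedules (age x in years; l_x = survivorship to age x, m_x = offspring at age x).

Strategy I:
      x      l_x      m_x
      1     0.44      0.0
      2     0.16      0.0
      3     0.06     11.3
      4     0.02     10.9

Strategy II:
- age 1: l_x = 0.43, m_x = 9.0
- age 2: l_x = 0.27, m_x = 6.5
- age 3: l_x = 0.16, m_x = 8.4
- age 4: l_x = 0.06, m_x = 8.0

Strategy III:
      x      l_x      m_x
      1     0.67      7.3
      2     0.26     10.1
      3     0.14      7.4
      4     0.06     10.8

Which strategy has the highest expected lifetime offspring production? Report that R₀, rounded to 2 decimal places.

Strategy I: R₀ = 0.44×0.0 + 0.16×0.0 + 0.06×11.3 + 0.02×10.9 = 0.8960
Strategy II: R₀ = 0.43×9.0 + 0.27×6.5 + 0.16×8.4 + 0.06×8.0 = 7.4490
Strategy III: R₀ = 0.67×7.3 + 0.26×10.1 + 0.14×7.4 + 0.06×10.8 = 9.2010
Highest R₀: strategy III with 9.2010.

9.20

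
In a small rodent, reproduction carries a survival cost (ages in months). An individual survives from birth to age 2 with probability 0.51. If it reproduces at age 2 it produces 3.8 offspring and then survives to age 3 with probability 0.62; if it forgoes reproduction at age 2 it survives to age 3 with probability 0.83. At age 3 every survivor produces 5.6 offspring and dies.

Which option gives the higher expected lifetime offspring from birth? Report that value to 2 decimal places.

breed at age 2: R₀ = 0.51 × (3.8 + 0.62 × 5.6) = 0.51 × 7.2720 = 3.7087
delay to age 3: R₀ = 0.51 × (0.83 × 5.6) = 0.51 × 4.6480 = 2.3705
Higher: breed at age 2 (3.7087).

3.71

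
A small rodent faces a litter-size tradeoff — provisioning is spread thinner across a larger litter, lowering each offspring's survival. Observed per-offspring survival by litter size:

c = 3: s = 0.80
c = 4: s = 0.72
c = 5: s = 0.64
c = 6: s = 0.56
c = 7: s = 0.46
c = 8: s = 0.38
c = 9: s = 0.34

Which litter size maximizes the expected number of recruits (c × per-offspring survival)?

6

Expected recruits = c × s(c):
  c=3: 3 × 0.80 = 2.400
  c=4: 4 × 0.72 = 2.880
  c=5: 5 × 0.64 = 3.200
  c=6: 6 × 0.56 = 3.360
  c=7: 7 × 0.46 = 3.220
  c=8: 8 × 0.38 = 3.040
  c=9: 9 × 0.34 = 3.060
Maximum at c = 6 (3.360 recruits).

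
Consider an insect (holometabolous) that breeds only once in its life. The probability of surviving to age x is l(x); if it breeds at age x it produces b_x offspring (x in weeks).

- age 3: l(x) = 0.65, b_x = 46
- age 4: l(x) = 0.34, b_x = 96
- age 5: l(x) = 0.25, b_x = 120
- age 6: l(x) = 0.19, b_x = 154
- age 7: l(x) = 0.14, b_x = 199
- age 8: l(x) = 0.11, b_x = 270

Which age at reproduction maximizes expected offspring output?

4

Expected offspring if breeding at age x = l(x) × b_x:
  age 3: 0.65 × 46 = 29.900
  age 4: 0.34 × 96 = 32.640
  age 5: 0.25 × 120 = 30.000
  age 6: 0.19 × 154 = 29.260
  age 7: 0.14 × 199 = 27.860
  age 8: 0.11 × 270 = 29.700
Maximum at age 4 (32.640).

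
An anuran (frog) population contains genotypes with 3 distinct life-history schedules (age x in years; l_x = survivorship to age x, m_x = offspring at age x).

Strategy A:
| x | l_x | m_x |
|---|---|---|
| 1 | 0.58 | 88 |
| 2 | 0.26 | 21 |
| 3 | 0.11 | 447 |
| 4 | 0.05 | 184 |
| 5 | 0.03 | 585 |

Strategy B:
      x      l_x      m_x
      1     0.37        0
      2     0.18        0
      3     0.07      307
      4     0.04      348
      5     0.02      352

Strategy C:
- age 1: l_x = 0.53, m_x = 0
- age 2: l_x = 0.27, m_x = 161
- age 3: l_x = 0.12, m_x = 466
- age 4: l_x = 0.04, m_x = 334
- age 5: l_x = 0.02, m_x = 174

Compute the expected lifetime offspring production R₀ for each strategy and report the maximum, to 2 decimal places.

132.42

Strategy A: R₀ = 0.58×88 + 0.26×21 + 0.11×447 + 0.05×184 + 0.03×585 = 132.4200
Strategy B: R₀ = 0.37×0 + 0.18×0 + 0.07×307 + 0.04×348 + 0.02×352 = 42.4500
Strategy C: R₀ = 0.53×0 + 0.27×161 + 0.12×466 + 0.04×334 + 0.02×174 = 116.2300
Highest R₀: strategy A with 132.4200.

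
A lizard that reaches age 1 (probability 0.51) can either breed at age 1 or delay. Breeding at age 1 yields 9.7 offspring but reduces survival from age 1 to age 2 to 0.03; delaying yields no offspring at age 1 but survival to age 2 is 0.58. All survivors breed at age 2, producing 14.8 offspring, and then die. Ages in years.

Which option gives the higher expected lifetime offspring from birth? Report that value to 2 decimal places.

5.17

breed at age 1: R₀ = 0.51 × (9.7 + 0.03 × 14.8) = 0.51 × 10.1440 = 5.1734
delay to age 2: R₀ = 0.51 × (0.58 × 14.8) = 0.51 × 8.5840 = 4.3778
Higher: breed at age 1 (5.1734).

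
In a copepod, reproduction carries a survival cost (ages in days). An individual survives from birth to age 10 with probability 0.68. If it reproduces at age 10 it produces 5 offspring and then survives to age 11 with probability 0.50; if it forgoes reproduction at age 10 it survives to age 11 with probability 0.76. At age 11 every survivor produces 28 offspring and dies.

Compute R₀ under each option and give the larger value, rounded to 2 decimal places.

14.47

breed at age 10: R₀ = 0.68 × (5 + 0.50 × 28) = 0.68 × 19.0000 = 12.9200
delay to age 11: R₀ = 0.68 × (0.76 × 28) = 0.68 × 21.2800 = 14.4704
Higher: delay to age 11 (14.4704).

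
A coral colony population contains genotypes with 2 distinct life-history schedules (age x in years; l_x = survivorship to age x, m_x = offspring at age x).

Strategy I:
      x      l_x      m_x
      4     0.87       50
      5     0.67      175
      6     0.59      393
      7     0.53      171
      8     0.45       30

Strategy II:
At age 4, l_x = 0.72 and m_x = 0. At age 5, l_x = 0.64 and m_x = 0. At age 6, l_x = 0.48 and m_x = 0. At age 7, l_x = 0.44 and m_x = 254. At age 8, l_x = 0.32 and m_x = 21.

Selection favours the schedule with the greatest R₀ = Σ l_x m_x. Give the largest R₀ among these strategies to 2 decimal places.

Strategy I: R₀ = 0.87×50 + 0.67×175 + 0.59×393 + 0.53×171 + 0.45×30 = 496.7500
Strategy II: R₀ = 0.72×0 + 0.64×0 + 0.48×0 + 0.44×254 + 0.32×21 = 118.4800
Highest R₀: strategy I with 496.7500.

496.75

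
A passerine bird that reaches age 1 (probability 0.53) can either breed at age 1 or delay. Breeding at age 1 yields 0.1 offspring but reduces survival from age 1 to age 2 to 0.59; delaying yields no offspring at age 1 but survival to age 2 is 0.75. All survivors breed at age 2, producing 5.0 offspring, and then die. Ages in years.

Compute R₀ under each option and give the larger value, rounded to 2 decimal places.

breed at age 1: R₀ = 0.53 × (0.1 + 0.59 × 5.0) = 0.53 × 3.0500 = 1.6165
delay to age 2: R₀ = 0.53 × (0.75 × 5.0) = 0.53 × 3.7500 = 1.9875
Higher: delay to age 2 (1.9875).

1.99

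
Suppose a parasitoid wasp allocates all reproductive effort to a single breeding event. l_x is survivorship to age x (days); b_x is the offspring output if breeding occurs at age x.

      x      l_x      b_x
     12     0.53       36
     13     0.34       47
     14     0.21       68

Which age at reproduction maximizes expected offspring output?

Expected offspring if breeding at age x = l_x × b_x:
  age 12: 0.53 × 36 = 19.080
  age 13: 0.34 × 47 = 15.980
  age 14: 0.21 × 68 = 14.280
Maximum at age 12 (19.080).

12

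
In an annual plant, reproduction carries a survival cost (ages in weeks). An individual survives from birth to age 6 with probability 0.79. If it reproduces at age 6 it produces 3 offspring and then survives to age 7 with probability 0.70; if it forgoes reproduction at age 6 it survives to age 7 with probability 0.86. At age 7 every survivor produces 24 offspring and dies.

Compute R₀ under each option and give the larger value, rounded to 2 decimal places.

breed at age 6: R₀ = 0.79 × (3 + 0.70 × 24) = 0.79 × 19.8000 = 15.6420
delay to age 7: R₀ = 0.79 × (0.86 × 24) = 0.79 × 20.6400 = 16.3056
Higher: delay to age 7 (16.3056).

16.31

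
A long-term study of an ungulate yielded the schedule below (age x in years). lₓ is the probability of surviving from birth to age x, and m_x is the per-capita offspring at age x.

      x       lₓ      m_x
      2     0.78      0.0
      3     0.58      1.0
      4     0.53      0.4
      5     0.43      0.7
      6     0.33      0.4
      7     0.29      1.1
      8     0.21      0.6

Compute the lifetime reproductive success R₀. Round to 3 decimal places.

R₀ = Σ lₓ m_x:
  age 2: 0.78 × 0.0 = 0.0000
  age 3: 0.58 × 1.0 = 0.5800
  age 4: 0.53 × 0.4 = 0.2120
  age 5: 0.43 × 0.7 = 0.3010
  age 6: 0.33 × 0.4 = 0.1320
  age 7: 0.29 × 1.1 = 0.3190
  age 8: 0.21 × 0.6 = 0.1260
R₀ = 0.0000 + 0.5800 + 0.2120 + 0.3010 + 0.1320 + 0.3190 + 0.1260 = 1.6700

1.670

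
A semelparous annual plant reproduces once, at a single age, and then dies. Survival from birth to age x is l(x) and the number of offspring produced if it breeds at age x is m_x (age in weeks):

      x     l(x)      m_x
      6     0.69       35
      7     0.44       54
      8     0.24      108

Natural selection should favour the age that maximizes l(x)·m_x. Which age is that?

Expected offspring if breeding at age x = l(x) × m_x:
  age 6: 0.69 × 35 = 24.150
  age 7: 0.44 × 54 = 23.760
  age 8: 0.24 × 108 = 25.920
Maximum at age 8 (25.920).

8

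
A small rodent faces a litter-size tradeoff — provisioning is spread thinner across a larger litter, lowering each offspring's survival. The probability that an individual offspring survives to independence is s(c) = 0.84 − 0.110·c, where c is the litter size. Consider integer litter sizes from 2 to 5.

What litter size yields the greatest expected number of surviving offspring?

Expected surviving offspring = c × s(c):
  c=2: 2 × 0.620 = 1.240
  c=3: 3 × 0.510 = 1.530
  c=4: 4 × 0.400 = 1.600
  c=5: 5 × 0.290 = 1.450
Maximum at c = 4 (1.600 surviving offspring).

4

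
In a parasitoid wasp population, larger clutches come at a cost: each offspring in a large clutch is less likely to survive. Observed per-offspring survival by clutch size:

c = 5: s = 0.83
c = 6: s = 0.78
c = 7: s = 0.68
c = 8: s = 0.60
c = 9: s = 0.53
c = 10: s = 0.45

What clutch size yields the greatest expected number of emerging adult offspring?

Expected emerging adult offspring = c × s(c):
  c=5: 5 × 0.83 = 4.150
  c=6: 6 × 0.78 = 4.680
  c=7: 7 × 0.68 = 4.760
  c=8: 8 × 0.60 = 4.800
  c=9: 9 × 0.53 = 4.770
  c=10: 10 × 0.45 = 4.500
Maximum at c = 8 (4.800 emerging adult offspring).

8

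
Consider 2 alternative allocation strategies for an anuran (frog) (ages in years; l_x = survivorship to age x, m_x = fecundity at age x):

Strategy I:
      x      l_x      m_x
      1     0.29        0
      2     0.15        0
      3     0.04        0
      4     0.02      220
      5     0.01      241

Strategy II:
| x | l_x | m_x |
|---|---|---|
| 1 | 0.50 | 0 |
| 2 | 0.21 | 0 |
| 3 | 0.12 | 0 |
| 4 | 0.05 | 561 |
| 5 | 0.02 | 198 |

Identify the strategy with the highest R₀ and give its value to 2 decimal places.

32.01

Strategy I: R₀ = 0.29×0 + 0.15×0 + 0.04×0 + 0.02×220 + 0.01×241 = 6.8100
Strategy II: R₀ = 0.50×0 + 0.21×0 + 0.12×0 + 0.05×561 + 0.02×198 = 32.0100
Highest R₀: strategy II with 32.0100.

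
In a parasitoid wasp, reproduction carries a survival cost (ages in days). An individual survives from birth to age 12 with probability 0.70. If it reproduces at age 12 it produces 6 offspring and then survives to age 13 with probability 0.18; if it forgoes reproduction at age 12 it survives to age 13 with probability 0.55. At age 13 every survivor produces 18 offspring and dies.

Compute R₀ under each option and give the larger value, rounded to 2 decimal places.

breed at age 12: R₀ = 0.70 × (6 + 0.18 × 18) = 0.70 × 9.2400 = 6.4680
delay to age 13: R₀ = 0.70 × (0.55 × 18) = 0.70 × 9.9000 = 6.9300
Higher: delay to age 13 (6.9300).

6.93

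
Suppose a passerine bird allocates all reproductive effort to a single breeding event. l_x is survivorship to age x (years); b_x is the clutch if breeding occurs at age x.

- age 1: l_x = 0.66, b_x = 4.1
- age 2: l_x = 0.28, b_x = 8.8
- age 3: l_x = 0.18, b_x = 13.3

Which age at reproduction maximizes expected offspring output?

1

Expected offspring if breeding at age x = l_x × b_x:
  age 1: 0.66 × 4.1 = 2.706
  age 2: 0.28 × 8.8 = 2.464
  age 3: 0.18 × 13.3 = 2.394
Maximum at age 1 (2.706).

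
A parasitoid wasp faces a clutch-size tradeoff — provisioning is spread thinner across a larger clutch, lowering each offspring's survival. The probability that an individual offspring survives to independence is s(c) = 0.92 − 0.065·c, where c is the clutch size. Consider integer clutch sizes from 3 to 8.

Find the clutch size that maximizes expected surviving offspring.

Expected surviving offspring = c × s(c):
  c=3: 3 × 0.725 = 2.175
  c=4: 4 × 0.660 = 2.640
  c=5: 5 × 0.595 = 2.975
  c=6: 6 × 0.530 = 3.180
  c=7: 7 × 0.465 = 3.255
  c=8: 8 × 0.400 = 3.200
Maximum at c = 7 (3.255 surviving offspring).

7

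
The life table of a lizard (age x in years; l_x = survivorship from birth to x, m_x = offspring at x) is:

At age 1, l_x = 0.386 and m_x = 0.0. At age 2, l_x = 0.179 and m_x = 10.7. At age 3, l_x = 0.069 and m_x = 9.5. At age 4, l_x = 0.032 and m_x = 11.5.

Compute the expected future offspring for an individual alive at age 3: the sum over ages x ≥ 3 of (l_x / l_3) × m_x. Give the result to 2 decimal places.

l_3 = 0.069. Conditional survival from age 3 to x is l_x / l_3.
  x=3: (0.069/0.069) × 9.5 = 9.5000
  x=4: (0.032/0.069) × 11.5 = 5.3333
Sum = 9.5000 + 5.3333 = 14.8333

14.83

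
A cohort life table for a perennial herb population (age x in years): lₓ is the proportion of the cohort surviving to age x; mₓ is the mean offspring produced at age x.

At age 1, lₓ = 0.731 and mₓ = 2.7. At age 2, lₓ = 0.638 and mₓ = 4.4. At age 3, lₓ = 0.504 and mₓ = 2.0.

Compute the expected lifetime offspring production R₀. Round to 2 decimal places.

5.79

R₀ = Σ lₓ mₓ:
  age 1: 0.731 × 2.7 = 1.9737
  age 2: 0.638 × 4.4 = 2.8072
  age 3: 0.504 × 2.0 = 1.0080
R₀ = 1.9737 + 2.8072 + 1.0080 = 5.7889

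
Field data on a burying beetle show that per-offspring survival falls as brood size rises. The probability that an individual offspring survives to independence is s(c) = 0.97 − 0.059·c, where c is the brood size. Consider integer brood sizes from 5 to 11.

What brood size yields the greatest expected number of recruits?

8

Expected recruits = c × s(c):
  c=5: 5 × 0.675 = 3.375
  c=6: 6 × 0.616 = 3.696
  c=7: 7 × 0.557 = 3.899
  c=8: 8 × 0.498 = 3.984
  c=9: 9 × 0.439 = 3.951
  c=10: 10 × 0.380 = 3.800
  c=11: 11 × 0.321 = 3.531
Maximum at c = 8 (3.984 recruits).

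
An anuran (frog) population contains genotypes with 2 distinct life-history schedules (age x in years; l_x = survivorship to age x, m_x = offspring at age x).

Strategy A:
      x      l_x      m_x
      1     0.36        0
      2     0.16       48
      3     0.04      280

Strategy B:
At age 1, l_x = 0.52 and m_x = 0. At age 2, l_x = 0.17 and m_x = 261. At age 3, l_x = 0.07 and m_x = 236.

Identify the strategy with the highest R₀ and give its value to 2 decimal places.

60.89

Strategy A: R₀ = 0.36×0 + 0.16×48 + 0.04×280 = 18.8800
Strategy B: R₀ = 0.52×0 + 0.17×261 + 0.07×236 = 60.8900
Highest R₀: strategy B with 60.8900.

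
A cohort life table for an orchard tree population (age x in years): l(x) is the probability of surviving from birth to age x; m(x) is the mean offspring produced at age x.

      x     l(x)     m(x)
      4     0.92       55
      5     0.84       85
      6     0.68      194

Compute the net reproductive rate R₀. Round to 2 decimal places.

253.92

R₀ = Σ l(x) m(x):
  age 4: 0.92 × 55 = 50.6000
  age 5: 0.84 × 85 = 71.4000
  age 6: 0.68 × 194 = 131.9200
R₀ = 50.6000 + 71.4000 + 131.9200 = 253.9200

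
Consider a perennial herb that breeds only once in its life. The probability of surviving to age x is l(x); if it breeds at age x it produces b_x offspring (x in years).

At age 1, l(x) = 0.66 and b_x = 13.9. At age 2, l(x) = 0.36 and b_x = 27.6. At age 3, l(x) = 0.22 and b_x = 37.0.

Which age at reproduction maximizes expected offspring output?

2

Expected offspring if breeding at age x = l(x) × b_x:
  age 1: 0.66 × 13.9 = 9.174
  age 2: 0.36 × 27.6 = 9.936
  age 3: 0.22 × 37.0 = 8.140
Maximum at age 2 (9.936).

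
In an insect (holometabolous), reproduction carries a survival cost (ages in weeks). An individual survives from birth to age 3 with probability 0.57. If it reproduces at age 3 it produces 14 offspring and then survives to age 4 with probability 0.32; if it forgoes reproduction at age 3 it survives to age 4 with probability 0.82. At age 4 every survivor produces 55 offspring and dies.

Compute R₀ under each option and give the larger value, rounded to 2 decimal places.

25.71

breed at age 3: R₀ = 0.57 × (14 + 0.32 × 55) = 0.57 × 31.6000 = 18.0120
delay to age 4: R₀ = 0.57 × (0.82 × 55) = 0.57 × 45.1000 = 25.7070
Higher: delay to age 4 (25.7070).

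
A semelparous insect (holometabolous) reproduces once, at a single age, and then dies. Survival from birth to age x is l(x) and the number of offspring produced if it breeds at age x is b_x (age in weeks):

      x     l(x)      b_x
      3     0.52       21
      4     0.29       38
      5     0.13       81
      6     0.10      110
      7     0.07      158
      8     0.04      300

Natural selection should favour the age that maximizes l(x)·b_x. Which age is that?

8

Expected offspring if breeding at age x = l(x) × b_x:
  age 3: 0.52 × 21 = 10.920
  age 4: 0.29 × 38 = 11.020
  age 5: 0.13 × 81 = 10.530
  age 6: 0.10 × 110 = 11.000
  age 7: 0.07 × 158 = 11.060
  age 8: 0.04 × 300 = 12.000
Maximum at age 8 (12.000).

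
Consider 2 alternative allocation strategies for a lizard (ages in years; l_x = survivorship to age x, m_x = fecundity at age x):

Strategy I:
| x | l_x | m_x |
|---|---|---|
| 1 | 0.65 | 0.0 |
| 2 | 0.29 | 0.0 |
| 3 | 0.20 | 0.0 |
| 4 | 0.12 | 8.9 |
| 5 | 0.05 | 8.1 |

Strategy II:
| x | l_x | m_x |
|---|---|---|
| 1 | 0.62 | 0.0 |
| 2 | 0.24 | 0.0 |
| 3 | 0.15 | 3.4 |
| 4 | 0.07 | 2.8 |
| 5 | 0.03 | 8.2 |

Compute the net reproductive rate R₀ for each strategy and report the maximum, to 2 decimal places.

1.47

Strategy I: R₀ = 0.65×0.0 + 0.29×0.0 + 0.20×0.0 + 0.12×8.9 + 0.05×8.1 = 1.4730
Strategy II: R₀ = 0.62×0.0 + 0.24×0.0 + 0.15×3.4 + 0.07×2.8 + 0.03×8.2 = 0.9520
Highest R₀: strategy I with 1.4730.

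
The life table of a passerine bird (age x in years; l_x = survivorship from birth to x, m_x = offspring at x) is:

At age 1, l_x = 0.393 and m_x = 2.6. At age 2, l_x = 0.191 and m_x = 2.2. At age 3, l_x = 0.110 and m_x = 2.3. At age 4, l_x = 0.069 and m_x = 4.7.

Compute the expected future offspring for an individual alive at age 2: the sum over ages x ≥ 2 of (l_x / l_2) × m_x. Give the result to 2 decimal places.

l_2 = 0.191. Conditional survival from age 2 to x is l_x / l_2.
  x=2: (0.191/0.191) × 2.2 = 2.2000
  x=3: (0.110/0.191) × 2.3 = 1.3246
  x=4: (0.069/0.191) × 4.7 = 1.6979
Sum = 2.2000 + 1.3246 + 1.6979 = 5.2225

5.22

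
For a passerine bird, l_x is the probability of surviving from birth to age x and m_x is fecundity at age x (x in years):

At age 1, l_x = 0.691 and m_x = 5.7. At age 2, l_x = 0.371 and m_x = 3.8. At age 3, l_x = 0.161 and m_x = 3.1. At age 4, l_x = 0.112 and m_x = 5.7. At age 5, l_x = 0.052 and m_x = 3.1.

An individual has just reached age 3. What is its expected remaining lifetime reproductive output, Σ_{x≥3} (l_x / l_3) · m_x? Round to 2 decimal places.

l_3 = 0.161. Conditional survival from age 3 to x is l_x / l_3.
  x=3: (0.161/0.161) × 3.1 = 3.1000
  x=4: (0.112/0.161) × 5.7 = 3.9652
  x=5: (0.052/0.161) × 3.1 = 1.0012
Sum = 3.1000 + 3.9652 + 1.0012 = 8.0665

8.07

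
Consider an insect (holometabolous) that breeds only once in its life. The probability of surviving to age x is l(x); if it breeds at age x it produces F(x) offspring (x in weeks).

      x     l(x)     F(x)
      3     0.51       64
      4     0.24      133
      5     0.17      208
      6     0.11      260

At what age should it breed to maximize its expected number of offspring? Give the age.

5

Expected offspring if breeding at age x = l(x) × F(x):
  age 3: 0.51 × 64 = 32.640
  age 4: 0.24 × 133 = 31.920
  age 5: 0.17 × 208 = 35.360
  age 6: 0.11 × 260 = 28.600
Maximum at age 5 (35.360).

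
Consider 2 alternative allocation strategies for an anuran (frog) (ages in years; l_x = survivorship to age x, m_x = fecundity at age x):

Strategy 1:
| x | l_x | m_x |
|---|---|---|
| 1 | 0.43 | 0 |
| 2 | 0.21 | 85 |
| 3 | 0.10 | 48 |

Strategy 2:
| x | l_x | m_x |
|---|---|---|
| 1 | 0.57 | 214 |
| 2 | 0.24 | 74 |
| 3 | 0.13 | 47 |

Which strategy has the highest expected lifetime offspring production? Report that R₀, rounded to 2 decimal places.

145.85

Strategy 1: R₀ = 0.43×0 + 0.21×85 + 0.10×48 = 22.6500
Strategy 2: R₀ = 0.57×214 + 0.24×74 + 0.13×47 = 145.8500
Highest R₀: strategy 2 with 145.8500.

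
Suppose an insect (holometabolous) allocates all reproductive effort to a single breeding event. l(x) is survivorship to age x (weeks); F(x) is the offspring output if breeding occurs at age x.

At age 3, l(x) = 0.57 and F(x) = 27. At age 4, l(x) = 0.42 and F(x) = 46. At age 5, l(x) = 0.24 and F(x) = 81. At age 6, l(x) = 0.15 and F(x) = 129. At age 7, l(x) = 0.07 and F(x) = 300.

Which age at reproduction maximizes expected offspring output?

Expected offspring if breeding at age x = l(x) × F(x):
  age 3: 0.57 × 27 = 15.390
  age 4: 0.42 × 46 = 19.320
  age 5: 0.24 × 81 = 19.440
  age 6: 0.15 × 129 = 19.350
  age 7: 0.07 × 300 = 21.000
Maximum at age 7 (21.000).

7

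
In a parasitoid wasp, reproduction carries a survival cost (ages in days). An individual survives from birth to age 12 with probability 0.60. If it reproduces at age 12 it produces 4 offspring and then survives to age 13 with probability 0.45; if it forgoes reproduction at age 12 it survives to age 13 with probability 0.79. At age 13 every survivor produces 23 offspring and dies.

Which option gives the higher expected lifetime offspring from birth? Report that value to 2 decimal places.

10.90

breed at age 12: R₀ = 0.60 × (4 + 0.45 × 23) = 0.60 × 14.3500 = 8.6100
delay to age 13: R₀ = 0.60 × (0.79 × 23) = 0.60 × 18.1700 = 10.9020
Higher: delay to age 13 (10.9020).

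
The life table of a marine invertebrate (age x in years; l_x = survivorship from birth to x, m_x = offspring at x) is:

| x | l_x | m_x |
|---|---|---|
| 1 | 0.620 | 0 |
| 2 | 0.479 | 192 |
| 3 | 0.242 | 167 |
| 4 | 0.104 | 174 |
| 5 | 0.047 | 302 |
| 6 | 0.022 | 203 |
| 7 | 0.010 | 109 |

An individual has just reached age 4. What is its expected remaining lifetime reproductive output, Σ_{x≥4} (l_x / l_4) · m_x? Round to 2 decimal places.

363.90

l_4 = 0.104. Conditional survival from age 4 to x is l_x / l_4.
  x=4: (0.104/0.104) × 174 = 174.0000
  x=5: (0.047/0.104) × 302 = 136.4808
  x=6: (0.022/0.104) × 203 = 42.9423
  x=7: (0.010/0.104) × 109 = 10.4808
Sum = 174.0000 + 136.4808 + 42.9423 + 10.4808 = 363.9038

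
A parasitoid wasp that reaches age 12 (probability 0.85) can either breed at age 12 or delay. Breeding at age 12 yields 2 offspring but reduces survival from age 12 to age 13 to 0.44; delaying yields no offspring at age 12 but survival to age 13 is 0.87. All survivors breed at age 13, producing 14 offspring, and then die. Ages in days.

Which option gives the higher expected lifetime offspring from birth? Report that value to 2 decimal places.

10.35

breed at age 12: R₀ = 0.85 × (2 + 0.44 × 14) = 0.85 × 8.1600 = 6.9360
delay to age 13: R₀ = 0.85 × (0.87 × 14) = 0.85 × 12.1800 = 10.3530
Higher: delay to age 13 (10.3530).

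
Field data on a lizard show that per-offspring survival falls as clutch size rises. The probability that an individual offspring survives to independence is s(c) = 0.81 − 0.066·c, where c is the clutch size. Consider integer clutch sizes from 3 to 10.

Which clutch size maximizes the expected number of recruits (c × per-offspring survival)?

Expected recruits = c × s(c):
  c=3: 3 × 0.612 = 1.836
  c=4: 4 × 0.546 = 2.184
  c=5: 5 × 0.480 = 2.400
  c=6: 6 × 0.414 = 2.484
  c=7: 7 × 0.348 = 2.436
  c=8: 8 × 0.282 = 2.256
  c=9: 9 × 0.216 = 1.944
  c=10: 10 × 0.150 = 1.500
Maximum at c = 6 (2.484 recruits).

6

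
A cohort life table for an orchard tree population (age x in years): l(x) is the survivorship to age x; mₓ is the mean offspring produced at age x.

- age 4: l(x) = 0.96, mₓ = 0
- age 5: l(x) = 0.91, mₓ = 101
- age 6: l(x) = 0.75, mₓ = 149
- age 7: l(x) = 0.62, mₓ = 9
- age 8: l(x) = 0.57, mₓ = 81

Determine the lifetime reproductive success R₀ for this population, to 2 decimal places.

255.41

R₀ = Σ l(x) mₓ:
  age 4: 0.96 × 0 = 0.0000
  age 5: 0.91 × 101 = 91.9100
  age 6: 0.75 × 149 = 111.7500
  age 7: 0.62 × 9 = 5.5800
  age 8: 0.57 × 81 = 46.1700
R₀ = 0.0000 + 91.9100 + 111.7500 + 5.5800 + 46.1700 = 255.4100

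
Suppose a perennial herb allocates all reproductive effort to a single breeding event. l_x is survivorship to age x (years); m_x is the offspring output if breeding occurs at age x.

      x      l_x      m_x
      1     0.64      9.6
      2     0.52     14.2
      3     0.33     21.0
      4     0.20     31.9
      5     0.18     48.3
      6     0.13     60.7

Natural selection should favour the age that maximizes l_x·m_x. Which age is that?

5

Expected offspring if breeding at age x = l_x × m_x:
  age 1: 0.64 × 9.6 = 6.144
  age 2: 0.52 × 14.2 = 7.384
  age 3: 0.33 × 21.0 = 6.930
  age 4: 0.20 × 31.9 = 6.380
  age 5: 0.18 × 48.3 = 8.694
  age 6: 0.13 × 60.7 = 7.891
Maximum at age 5 (8.694).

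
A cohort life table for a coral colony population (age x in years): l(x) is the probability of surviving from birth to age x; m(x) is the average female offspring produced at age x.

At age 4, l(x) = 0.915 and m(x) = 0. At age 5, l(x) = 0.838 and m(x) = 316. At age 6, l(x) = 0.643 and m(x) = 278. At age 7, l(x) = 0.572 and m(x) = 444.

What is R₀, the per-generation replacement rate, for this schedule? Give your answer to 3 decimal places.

R₀ = Σ l(x) m(x):
  age 4: 0.915 × 0 = 0.0000
  age 5: 0.838 × 316 = 264.8080
  age 6: 0.643 × 278 = 178.7540
  age 7: 0.572 × 444 = 253.9680
R₀ = 0.0000 + 264.8080 + 178.7540 + 253.9680 = 697.5300

697.530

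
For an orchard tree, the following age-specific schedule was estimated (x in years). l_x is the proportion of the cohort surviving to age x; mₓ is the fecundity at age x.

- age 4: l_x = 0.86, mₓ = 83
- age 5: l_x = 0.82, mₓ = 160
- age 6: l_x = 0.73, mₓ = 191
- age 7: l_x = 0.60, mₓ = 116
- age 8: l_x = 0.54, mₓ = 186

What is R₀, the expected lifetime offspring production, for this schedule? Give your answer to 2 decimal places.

512.05

R₀ = Σ l_x mₓ:
  age 4: 0.86 × 83 = 71.3800
  age 5: 0.82 × 160 = 131.2000
  age 6: 0.73 × 191 = 139.4300
  age 7: 0.60 × 116 = 69.6000
  age 8: 0.54 × 186 = 100.4400
R₀ = 71.3800 + 131.2000 + 139.4300 + 69.6000 + 100.4400 = 512.0500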